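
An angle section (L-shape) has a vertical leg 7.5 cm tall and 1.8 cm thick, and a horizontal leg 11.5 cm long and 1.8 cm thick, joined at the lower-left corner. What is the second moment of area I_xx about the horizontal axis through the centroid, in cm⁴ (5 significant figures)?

I_xx ≈ 129.84 cm⁴

Treat the section as a set of non-overlapping primitives; coordinates are from the bounding-box lower-left.
Vertical leg: 1.8 × 7.5, A = 13.5 cm², y = 3.75 cm, Ī = 63.28125 cm⁴.
Horizontal leg (remainder): 9.7 × 1.8, A = 17.46 cm², y = 0.9 cm, Ī = 4.7142 cm⁴.
Centroid: ȳ = ΣA·y / ΣA = 2.142733 cm.
Transfer each piece to the horizontal axis through the centroid using Ī + A·d² with d = y − 2.142733:
  vertical leg: d = 1.607267 cm → contributes +98.15592 cm⁴
  horizontal leg (remainder): d = -1.242733 cm → contributes +31.67915 cm⁴
Total I = 129.8351 cm⁴.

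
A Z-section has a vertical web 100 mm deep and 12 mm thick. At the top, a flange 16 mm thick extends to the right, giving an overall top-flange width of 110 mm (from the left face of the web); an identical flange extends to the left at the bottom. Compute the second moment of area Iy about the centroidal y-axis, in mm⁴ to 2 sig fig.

Iy ≈ 1.2 × 10⁷ mm⁴

Split into non-overlapping primitives; take the origin at the lower-left of the bounding box.
Web: 12 × 100, A = 1 200 mm², x = 104 mm, Ī = 14 400 mm⁴.
Top flange (beyond web): 98 × 16, A = 1 568 mm², x = 159 mm, Ī = 1 254 923 mm⁴.
Bottom flange (beyond web): 98 × 16, A = 1 568 mm², x = 49 mm, Ī = 1 254 923 mm⁴.
Centroid: x̄ = ΣA·x / ΣA = 104 mm.
Transfer each piece to the centroidal y-axis using Ī + A·d² with d = x − 104:
  web: d = 0 mm → contributes +14 400 mm⁴
  top flange (beyond web): d = 55 mm → contributes +5 998 123 mm⁴
  bottom flange (beyond web): d = -55 mm → contributes +5 998 123 mm⁴
Total I = 12 010 645 mm⁴.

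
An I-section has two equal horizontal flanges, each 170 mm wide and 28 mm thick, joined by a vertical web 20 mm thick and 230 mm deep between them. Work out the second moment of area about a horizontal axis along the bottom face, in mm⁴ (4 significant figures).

I_base ≈ 4.681 × 10⁸ mm⁴

Decompose the section into non-overlapping parts with the origin at the bottom-left of its bounding rectangle.
Bottom flange: 170 × 28, A = 4 760 mm², y = 14 mm, Ī = 310 987 mm⁴.
Web: 20 × 230, A = 4 600 mm², y = 143 mm, Ī = 20 278 333 mm⁴.
Top flange: 170 × 28, A = 4 760 mm², y = 272 mm, Ī = 310 987 mm⁴.
Transfer each piece to the bottom edge using Ī + A·d² with d = y − 0:
  bottom flange: d = 14 mm → contributes +1 243 947 mm⁴
  web: d = 143 mm → contributes +114 343 733 mm⁴
  top flange: d = 272 mm → contributes +352 474 827 mm⁴
Total I = 468 062 507 mm⁴.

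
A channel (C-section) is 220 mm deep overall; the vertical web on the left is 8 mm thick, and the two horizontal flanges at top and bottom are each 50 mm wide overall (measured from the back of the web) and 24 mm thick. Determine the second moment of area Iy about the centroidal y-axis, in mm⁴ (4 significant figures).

Iy ≈ 8.930 × 10⁵ mm⁴

Break the section into simple shapes (no overlaps), measuring from the bottom-left corner of the bounding box.
Web: 8 × 220, A = 1 760 mm², x = 4 mm, Ī = 9386.67 mm⁴.
Top flange (beyond web): 42 × 24, A = 1 008 mm², x = 29 mm, Ī = 148 176 mm⁴.
Bottom flange (beyond web): 42 × 24, A = 1 008 mm², x = 29 mm, Ī = 148 176 mm⁴.
Centroid: x̄ = ΣA·x / ΣA = 17.3475 mm.
Transfer each piece to the centroidal y-axis using Ī + A·d² with d = x − 17.3475:
  web: d = -13.3475 mm → contributes +322 939 mm⁴
  top flange (beyond web): d = 11.6525 mm → contributes +285 044 mm⁴
  bottom flange (beyond web): d = 11.6525 mm → contributes +285 044 mm⁴
Total I = 893 027 mm⁴.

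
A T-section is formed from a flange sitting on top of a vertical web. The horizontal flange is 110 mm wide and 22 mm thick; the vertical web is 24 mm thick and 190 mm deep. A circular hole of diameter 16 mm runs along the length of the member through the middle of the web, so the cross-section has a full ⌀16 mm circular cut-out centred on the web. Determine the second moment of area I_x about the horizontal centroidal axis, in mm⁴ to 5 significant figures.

I_x ≈ 3.1297 × 10⁷ mm⁴

Break the section into simple shapes (no overlaps), measuring from the bottom-left corner of the bounding box.
Flange: 110 × 22, A = 2 420 mm², y = 201 mm, Ī = 97606.67 mm⁴.
Web: 24 × 190, A = 4 560 mm², y = 95 mm, Ī = 13 718 000 mm⁴.
Hole (subtracted): ⌀16, A = 201.0619 mm², y = 95 mm, Ī = 3216.991 mm⁴.
Centroid: ȳ = ΣA·y / ΣA = 132.8407 mm.
Transfer each piece to the horizontal centroidal axis using Ī + A·d² with d = y − 132.8407:
  flange: d = 68.15926 mm → contributes +11 340 165 mm⁴
  web: d = -37.84074 mm → contributes +20 247 561 mm⁴
  hole: d = -37.84074 mm → contributes −291121.8 mm⁴
Total I = 31 296 604 mm⁴.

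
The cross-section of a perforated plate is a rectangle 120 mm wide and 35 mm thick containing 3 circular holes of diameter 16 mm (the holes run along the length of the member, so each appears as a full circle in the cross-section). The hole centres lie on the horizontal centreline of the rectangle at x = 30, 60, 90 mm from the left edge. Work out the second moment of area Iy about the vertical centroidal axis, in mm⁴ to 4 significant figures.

Treat the section as a set of non-overlapping primitives; coordinates are from the bounding-box lower-left.
Plate: 120 × 35, A = 4 200 mm², x = 60 mm, Ī = 5 040 000 mm⁴.
Hole 1 (subtracted): ⌀16, A = 201.062 mm², x = 30 mm, Ī = 3216.99 mm⁴.
Hole 2 (subtracted): ⌀16, A = 201.062 mm², x = 60 mm, Ī = 3216.99 mm⁴.
Hole 3 (subtracted): ⌀16, A = 201.062 mm², x = 90 mm, Ī = 3216.99 mm⁴.
By symmetry the centroid is at mid-width, x̄ = 60 mm.
Transfer each piece to the vertical centroidal axis using Ī + A·d² with d = x − 60:
  plate: d = 0 mm → contributes +5 040 000 mm⁴
  hole 1: d = -30 mm → contributes −184 173 mm⁴
  hole 2: d = 0 mm → contributes −3216.99 mm⁴
  hole 3: d = 30 mm → contributes −184 173 mm⁴
Total I = 4 668 438 mm⁴.

Iy ≈ 4.668 × 10⁶ mm⁴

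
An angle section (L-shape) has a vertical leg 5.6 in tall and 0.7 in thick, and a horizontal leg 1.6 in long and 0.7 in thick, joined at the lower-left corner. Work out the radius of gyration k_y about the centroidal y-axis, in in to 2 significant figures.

Split into non-overlapping primitives; take the origin at the lower-left of the bounding box.
Vertical leg: 0.7 × 5.6, A = 3.92 in², x = 0.35 in, Ī = 0.1601 in⁴.
Horizontal leg (remainder): 0.9 × 0.7, A = 0.63 in², x = 1.15 in, Ī = 0.04253 in⁴.
Centroid: x̄ = ΣA·x / ΣA = 0.4608 in.
Transfer each piece to the centroidal y-axis using Ī + A·d² with d = x − 0.4608:
  vertical leg: d = -0.1108 in → contributes +0.2082 in⁴
  horizontal leg (remainder): d = 0.6892 in → contributes +0.3418 in⁴
Total I = 0.55 in⁴.
Radius of gyration: k = √(I/A) = √(0.55 / 4.55) = 0.3477 in.

k_y ≈ 0.35 in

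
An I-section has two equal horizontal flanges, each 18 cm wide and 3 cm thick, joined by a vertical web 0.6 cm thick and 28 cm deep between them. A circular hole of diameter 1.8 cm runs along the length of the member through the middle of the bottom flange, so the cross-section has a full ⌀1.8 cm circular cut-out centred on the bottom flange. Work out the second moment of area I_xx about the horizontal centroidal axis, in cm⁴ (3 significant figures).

I_xx ≈ 2.65 × 10⁴ cm⁴

Decompose the section into non-overlapping parts with the origin at the bottom-left of its bounding rectangle.
Bottom flange: 18 × 3, A = 54 cm², y = 1.5 cm, Ī = 40.5 cm⁴.
Web: 0.6 × 28, A = 16.8 cm², y = 17 cm, Ī = 1097.6 cm⁴.
Top flange: 18 × 3, A = 54 cm², y = 32.5 cm, Ī = 40.5 cm⁴.
Hole (subtracted): ⌀1.8, A = 2.5447 cm², y = 1.5 cm, Ī = 0.5153 cm⁴.
Centroid: ȳ = ΣA·y / ΣA = 17.323 cm.
Transfer each piece to the horizontal centroidal axis using Ī + A·d² with d = y − 17.323:
  bottom flange: d = -15.823 cm → contributes +13 560 cm⁴
  web: d = -0.32263 cm → contributes +1099.3 cm⁴
  top flange: d = 15.177 cm → contributes +12 480 cm⁴
  hole: d = -15.823 cm → contributes −637.59 cm⁴
Total I = 26 501 cm⁴.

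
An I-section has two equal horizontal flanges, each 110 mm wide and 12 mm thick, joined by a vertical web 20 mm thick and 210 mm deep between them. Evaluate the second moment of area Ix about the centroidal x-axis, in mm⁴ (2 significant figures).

Treat the section as a set of non-overlapping primitives; coordinates are from the bounding-box lower-left.
Bottom flange: 110 × 12, A = 1 320 mm², y = 6 mm, Ī = 15 840 mm⁴.
Web: 20 × 210, A = 4 200 mm², y = 117 mm, Ī = 15 435 000 mm⁴.
Top flange: 110 × 12, A = 1 320 mm², y = 228 mm, Ī = 15 840 mm⁴.
By symmetry the centroid is at mid-height, ȳ = 117 mm.
Transfer each piece to the centroidal x-axis using Ī + A·d² with d = y − 117:
  bottom flange: d = -111 mm → contributes +16 279 560 mm⁴
  web: d = 0 mm → contributes +15 435 000 mm⁴
  top flange: d = 111 mm → contributes +16 279 560 mm⁴
Total I = 47 994 120 mm⁴.

Ix ≈ 4.8 × 10⁷ mm⁴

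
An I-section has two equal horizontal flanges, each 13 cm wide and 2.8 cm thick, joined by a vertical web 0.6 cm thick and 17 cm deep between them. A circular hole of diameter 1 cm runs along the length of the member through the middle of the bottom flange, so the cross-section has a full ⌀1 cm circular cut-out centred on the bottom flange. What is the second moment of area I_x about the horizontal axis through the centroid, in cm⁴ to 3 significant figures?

I_x ≈ 7350 cm⁴

Break the section into simple shapes (no overlaps), measuring from the bottom-left corner of the bounding box.
Bottom flange: 13 × 2.8, A = 36.4 cm², y = 1.4 cm, Ī = 23.781 cm⁴.
Web: 0.6 × 17, A = 10.2 cm², y = 11.3 cm, Ī = 245.65 cm⁴.
Top flange: 13 × 2.8, A = 36.4 cm², y = 21.2 cm, Ī = 23.781 cm⁴.
Hole (subtracted): ⌀1, A = 0.7854 cm², y = 1.4 cm, Ī = 0.049087 cm⁴.
Centroid: ȳ = ΣA·y / ΣA = 11.395 cm.
Transfer each piece to the horizontal axis through the centroid using Ī + A·d² with d = y − 11.395:
  bottom flange: d = -9.9946 cm → contributes +3659.8 cm⁴
  web: d = -0.094575 cm → contributes +245.74 cm⁴
  top flange: d = 9.8054 cm → contributes +3523.5 cm⁴
  hole: d = -9.9946 cm → contributes −78.504 cm⁴
Total I = 7350.6 cm⁴.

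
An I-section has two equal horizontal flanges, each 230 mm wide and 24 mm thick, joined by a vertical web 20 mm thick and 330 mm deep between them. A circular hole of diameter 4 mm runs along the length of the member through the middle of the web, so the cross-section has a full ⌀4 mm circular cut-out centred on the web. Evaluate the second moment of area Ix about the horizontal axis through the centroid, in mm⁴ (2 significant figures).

Ix ≈ 4.1 × 10⁸ mm⁴

Break the section into simple shapes (no overlaps), measuring from the bottom-left corner of the bounding box.
Bottom flange: 230 × 24, A = 5 520 mm², y = 12 mm, Ī = 264 960 mm⁴.
Web: 20 × 330, A = 6 600 mm², y = 189 mm, Ī = 59 895 000 mm⁴.
Top flange: 230 × 24, A = 5 520 mm², y = 366 mm, Ī = 264 960 mm⁴.
Hole (subtracted): ⌀4, A = 12.57 mm², y = 189 mm, Ī = 12.57 mm⁴.
By symmetry the centroid is at mid-height, ȳ = 189 mm.
Transfer each piece to the horizontal axis through the centroid using Ī + A·d² with d = y − 189:
  bottom flange: d = -177 mm → contributes +173 201 040 mm⁴
  web: d = 0 mm → contributes +59 895 000 mm⁴
  top flange: d = 177 mm → contributes +173 201 040 mm⁴
  hole: d = 0 mm → contributes −12.57 mm⁴
Total I = 406 297 067 mm⁴.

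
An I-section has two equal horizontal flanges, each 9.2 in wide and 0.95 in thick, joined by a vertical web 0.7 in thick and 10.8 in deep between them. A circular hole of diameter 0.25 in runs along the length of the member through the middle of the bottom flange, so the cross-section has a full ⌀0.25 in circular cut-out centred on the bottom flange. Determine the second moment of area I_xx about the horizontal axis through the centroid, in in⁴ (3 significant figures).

Decompose the section into non-overlapping parts with the origin at the bottom-left of its bounding rectangle.
Bottom flange: 9.2 × 0.95, A = 8.74 in², y = 0.475 in, Ī = 0.65732 in⁴.
Web: 0.7 × 10.8, A = 7.56 in², y = 6.35 in, Ī = 73.483 in⁴.
Top flange: 9.2 × 0.95, A = 8.74 in², y = 12.225 in, Ī = 0.65732 in⁴.
Hole (subtracted): ⌀0.25, A = 0.049087 in², y = 0.475 in, Ī = 0.00019175 in⁴.
Centroid: ȳ = ΣA·y / ΣA = 6.3615 in.
Transfer each piece to the horizontal axis through the centroid using Ī + A·d² with d = y − 6.3615:
  bottom flange: d = -5.8865 in → contributes +303.51 in⁴
  web: d = -0.01154 in → contributes +73.484 in⁴
  top flange: d = 5.8635 in → contributes +301.14 in⁴
  hole: d = -5.8865 in → contributes −1.7011 in⁴
Total I = 676.43 in⁴.

I_xx ≈ 676 in⁴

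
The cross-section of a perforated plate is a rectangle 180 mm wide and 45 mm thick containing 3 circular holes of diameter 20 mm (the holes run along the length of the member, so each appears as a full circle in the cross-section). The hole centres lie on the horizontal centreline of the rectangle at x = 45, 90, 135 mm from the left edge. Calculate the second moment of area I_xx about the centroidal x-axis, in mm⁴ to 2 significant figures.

Treat the section as a set of non-overlapping primitives; coordinates are from the bounding-box lower-left.
Plate: 180 × 45, A = 8 100 mm², y = 22.5 mm, Ī = 1 366 875 mm⁴.
Hole 1 (subtracted): ⌀20, A = 314.2 mm², y = 22.5 mm, Ī = 7 854 mm⁴.
Hole 2 (subtracted): ⌀20, A = 314.2 mm², y = 22.5 mm, Ī = 7 854 mm⁴.
Hole 3 (subtracted): ⌀20, A = 314.2 mm², y = 22.5 mm, Ī = 7 854 mm⁴.
By symmetry the centroid is at mid-height, ȳ = 22.5 mm.
All pieces are centred on the centroidal x-axis, so I = ΣĪ (holes subtracted) = 1 343 313 mm⁴.

I_xx ≈ 1.3 × 10⁶ mm⁴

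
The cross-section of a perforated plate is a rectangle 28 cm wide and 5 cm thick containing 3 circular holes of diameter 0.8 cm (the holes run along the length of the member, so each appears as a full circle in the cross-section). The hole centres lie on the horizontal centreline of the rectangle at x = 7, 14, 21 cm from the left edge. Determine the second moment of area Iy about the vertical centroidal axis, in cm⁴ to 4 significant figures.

Break the section into simple shapes (no overlaps), measuring from the bottom-left corner of the bounding box.
Plate: 28 × 5, A = 140 cm², x = 14 cm, Ī = 9146.67 cm⁴.
Hole 1 (subtracted): ⌀0.8, A = 0.502655 cm², x = 7 cm, Ī = 0.0201062 cm⁴.
Hole 2 (subtracted): ⌀0.8, A = 0.502655 cm², x = 14 cm, Ī = 0.0201062 cm⁴.
Hole 3 (subtracted): ⌀0.8, A = 0.502655 cm², x = 21 cm, Ī = 0.0201062 cm⁴.
By symmetry the centroid is at mid-width, x̄ = 14 cm.
Transfer each piece to the vertical centroidal axis using Ī + A·d² with d = x − 14:
  plate: d = 0 cm → contributes +9146.67 cm⁴
  hole 1: d = -7 cm → contributes −24.6502 cm⁴
  hole 2: d = 0 cm → contributes −0.0201062 cm⁴
  hole 3: d = 7 cm → contributes −24.6502 cm⁴
Total I = 9097.35 cm⁴.

Iy ≈ 9097 cm⁴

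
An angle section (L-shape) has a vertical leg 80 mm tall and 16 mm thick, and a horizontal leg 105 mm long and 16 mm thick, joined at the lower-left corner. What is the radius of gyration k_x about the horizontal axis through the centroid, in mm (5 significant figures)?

Treat the section as a set of non-overlapping primitives; coordinates are from the bounding-box lower-left.
Vertical leg: 16 × 80, A = 1 280 mm², y = 40 mm, Ī = 682666.7 mm⁴.
Horizontal leg (remainder): 89 × 16, A = 1 424 mm², y = 8 mm, Ī = 30378.67 mm⁴.
Centroid: ȳ = ΣA·y / ΣA = 23.14793 mm.
Transfer each piece to the horizontal axis through the centroid using Ī + A·d² with d = y − 23.14793:
  vertical leg: d = 16.85207 mm → contributes +1 046 177 mm⁴
  horizontal leg (remainder): d = -15.14793 mm → contributes +357129.4 mm⁴
Total I = 1 403 306 mm⁴.
Radius of gyration: k = √(I/A) = √(1 403 306 / 2 704) = 22.781 mm.

k_x ≈ 22.781 mm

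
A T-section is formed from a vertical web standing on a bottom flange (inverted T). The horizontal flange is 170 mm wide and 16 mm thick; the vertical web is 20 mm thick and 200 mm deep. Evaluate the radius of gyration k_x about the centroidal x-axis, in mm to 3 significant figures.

k_x ≈ 69.3 mm

Break the section into simple shapes (no overlaps), measuring from the bottom-left corner of the bounding box.
Flange: 170 × 16, A = 2 720 mm², y = 8 mm, Ī = 58 027 mm⁴.
Web: 20 × 200, A = 4 000 mm², y = 116 mm, Ī = 13 333 333 mm⁴.
Centroid: ȳ = ΣA·y / ΣA = 72.286 mm.
Transfer each piece to the centroidal x-axis using Ī + A·d² with d = y − 72.286:
  flange: d = -64.286 mm → contributes +11 298 843 mm⁴
  web: d = 43.714 mm → contributes +20 977 088 mm⁴
Total I = 32 275 931 mm⁴.
Radius of gyration: k = √(I/A) = √(32 275 931 / 6 720) = 69.303 mm.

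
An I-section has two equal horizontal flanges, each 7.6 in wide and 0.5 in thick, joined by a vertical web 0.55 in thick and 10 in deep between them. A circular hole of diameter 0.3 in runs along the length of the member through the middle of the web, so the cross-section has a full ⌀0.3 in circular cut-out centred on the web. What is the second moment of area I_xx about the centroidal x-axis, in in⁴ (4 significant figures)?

I_xx ≈ 255.5 in⁴

Break the section into simple shapes (no overlaps), measuring from the bottom-left corner of the bounding box.
Bottom flange: 7.6 × 0.5, A = 3.8 in², y = 0.25 in, Ī = 0.0791667 in⁴.
Web: 0.55 × 10, A = 5.5 in², y = 5.5 in, Ī = 45.8333 in⁴.
Top flange: 7.6 × 0.5, A = 3.8 in², y = 10.75 in, Ī = 0.0791667 in⁴.
Hole (subtracted): ⌀0.3, A = 0.0706858 in², y = 5.5 in, Ī = 0.000397608 in⁴.
By symmetry the centroid is at mid-height, ȳ = 5.5 in.
Transfer each piece to the centroidal x-axis using Ī + A·d² with d = y − 5.5:
  bottom flange: d = -5.25 in → contributes +104.817 in⁴
  web: d = 0 in → contributes +45.8333 in⁴
  top flange: d = 5.25 in → contributes +104.817 in⁴
  hole: d = 0 in → contributes −0.000397608 in⁴
Total I = 255.466 in⁴.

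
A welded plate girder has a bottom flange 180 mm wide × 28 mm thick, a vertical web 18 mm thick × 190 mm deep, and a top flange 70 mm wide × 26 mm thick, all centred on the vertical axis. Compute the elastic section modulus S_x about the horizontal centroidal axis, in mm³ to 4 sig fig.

S_x ≈ 5.133 × 10⁵ mm³

Break the section into simple shapes (no overlaps), measuring from the bottom-left corner of the bounding box.
Bottom plate: 180 × 28, A = 5 040 mm², y = 14 mm, Ī = 329 280 mm⁴.
Web plate: 18 × 190, A = 3 420 mm², y = 123 mm, Ī = 10 288 500 mm⁴.
Top plate: 70 × 26, A = 1 820 mm², y = 231 mm, Ī = 102 527 mm⁴.
Centroid: ȳ = ΣA·y / ΣA = 88.6809 mm.
Transfer each piece to the horizontal centroidal axis using Ī + A·d² with d = y − 88.6809:
  bottom plate: d = -74.6809 mm → contributes +28 438 579 mm⁴
  web plate: d = 34.3191 mm → contributes +14 316 570 mm⁴
  top plate: d = 142.319 mm → contributes +36 966 111 mm⁴
Total I = 79 721 260 mm⁴.
Extreme fibre distance c = 155.319 mm; S = I/c = 513 274 mm³.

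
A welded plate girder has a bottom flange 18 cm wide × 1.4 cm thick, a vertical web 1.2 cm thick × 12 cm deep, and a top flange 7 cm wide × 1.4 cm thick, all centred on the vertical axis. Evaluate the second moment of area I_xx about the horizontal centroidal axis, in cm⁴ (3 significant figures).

Split into non-overlapping primitives; take the origin at the lower-left of the bounding box.
Bottom plate: 18 × 1.4, A = 25.2 cm², y = 0.7 cm, Ī = 4.116 cm⁴.
Web plate: 1.2 × 12, A = 14.4 cm², y = 7.4 cm, Ī = 172.8 cm⁴.
Top plate: 7 × 1.4, A = 9.8 cm², y = 14.1 cm, Ī = 1.6007 cm⁴.
Centroid: ȳ = ΣA·y / ΣA = 5.3113 cm.
Transfer each piece to the horizontal centroidal axis using Ī + A·d² with d = y − 5.3113:
  bottom plate: d = -4.6113 cm → contributes +539.98 cm⁴
  web plate: d = 2.0887 cm → contributes +235.62 cm⁴
  top plate: d = 8.7887 cm → contributes +758.56 cm⁴
Total I = 1534.2 cm⁴.

I_xx ≈ 1530 cm⁴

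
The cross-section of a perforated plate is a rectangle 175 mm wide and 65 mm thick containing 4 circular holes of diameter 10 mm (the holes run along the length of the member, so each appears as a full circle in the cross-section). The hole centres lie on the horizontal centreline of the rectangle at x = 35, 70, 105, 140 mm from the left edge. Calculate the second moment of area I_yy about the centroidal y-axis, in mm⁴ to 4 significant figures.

I_yy ≈ 2.855 × 10⁷ mm⁴

Decompose the section into non-overlapping parts with the origin at the bottom-left of its bounding rectangle.
Plate: 175 × 65, A = 11 375 mm², x = 87.5 mm, Ī = 29 029 948 mm⁴.
Hole 1 (subtracted): ⌀10, A = 78.5398 mm², x = 35 mm, Ī = 490.874 mm⁴.
Hole 2 (subtracted): ⌀10, A = 78.5398 mm², x = 70 mm, Ī = 490.874 mm⁴.
Hole 3 (subtracted): ⌀10, A = 78.5398 mm², x = 105 mm, Ī = 490.874 mm⁴.
Hole 4 (subtracted): ⌀10, A = 78.5398 mm², x = 140 mm, Ī = 490.874 mm⁴.
By symmetry the centroid is at mid-width, x̄ = 87.5 mm.
Transfer each piece to the centroidal y-axis using Ī + A·d² with d = x − 87.5:
  plate: d = 0 mm → contributes +29 029 948 mm⁴
  hole 1: d = -52.5 mm → contributes −216 966 mm⁴
  hole 2: d = -17.5 mm → contributes −24543.7 mm⁴
  hole 3: d = 17.5 mm → contributes −24543.7 mm⁴
  hole 4: d = 52.5 mm → contributes −216 966 mm⁴
Total I = 28 546 928 mm⁴.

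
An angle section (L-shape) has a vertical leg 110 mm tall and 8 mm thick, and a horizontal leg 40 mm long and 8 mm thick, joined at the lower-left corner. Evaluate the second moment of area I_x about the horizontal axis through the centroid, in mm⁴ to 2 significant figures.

I_x ≈ 1.4 × 10⁶ mm⁴

Break the section into simple shapes (no overlaps), measuring from the bottom-left corner of the bounding box.
Vertical leg: 8 × 110, A = 880 mm², y = 55 mm, Ī = 887 333 mm⁴.
Horizontal leg (remainder): 32 × 8, A = 256 mm², y = 4 mm, Ī = 1 365 mm⁴.
Centroid: ȳ = ΣA·y / ΣA = 43.51 mm.
Transfer each piece to the horizontal axis through the centroid using Ī + A·d² with d = y − 43.51:
  vertical leg: d = 11.49 mm → contributes +1 003 571 mm⁴
  horizontal leg (remainder): d = -39.51 mm → contributes +400 932 mm⁴
Total I = 1 404 503 mm⁴.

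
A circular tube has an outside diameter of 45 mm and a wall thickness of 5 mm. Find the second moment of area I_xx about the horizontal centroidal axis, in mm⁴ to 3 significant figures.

Decompose the section into non-overlapping parts with the origin at the bottom-left of its bounding rectangle.
Outer circle: ⌀45, A = 1590.4 mm², y = 22.5 mm, Ī = 201 289 mm⁴.
Bore (subtracted): ⌀35, A = 962.11 mm², y = 22.5 mm, Ī = 73 662 mm⁴.
By symmetry the centroid is at mid-height, ȳ = 22.5 mm.
All pieces are centred on the horizontal centroidal axis, so I = ΣĪ (holes subtracted) = 127 627 mm⁴.

I_xx ≈ 1.28 × 10⁵ mm⁴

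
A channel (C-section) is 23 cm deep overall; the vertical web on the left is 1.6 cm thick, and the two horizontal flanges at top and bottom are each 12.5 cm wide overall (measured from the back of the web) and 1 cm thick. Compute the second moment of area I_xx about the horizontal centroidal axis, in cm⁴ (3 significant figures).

Treat the section as a set of non-overlapping primitives; coordinates are from the bounding-box lower-left.
Web: 1.6 × 23, A = 36.8 cm², y = 11.5 cm, Ī = 1622.3 cm⁴.
Top flange (beyond web): 10.9 × 1, A = 10.9 cm², y = 22.5 cm, Ī = 0.90833 cm⁴.
Bottom flange (beyond web): 10.9 × 1, A = 10.9 cm², y = 0.5 cm, Ī = 0.90833 cm⁴.
By symmetry the centroid is at mid-height, ȳ = 11.5 cm.
Transfer each piece to the horizontal centroidal axis using Ī + A·d² with d = y − 11.5:
  web: d = 0 cm → contributes +1622.3 cm⁴
  top flange (beyond web): d = 11 cm → contributes +1319.8 cm⁴
  bottom flange (beyond web): d = -11 cm → contributes +1319.8 cm⁴
Total I = 4261.9 cm⁴.

I_xx ≈ 4260 cm⁴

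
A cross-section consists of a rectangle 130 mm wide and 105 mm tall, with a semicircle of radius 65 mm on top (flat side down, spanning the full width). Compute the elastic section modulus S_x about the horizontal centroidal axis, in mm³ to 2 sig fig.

Treat the section as a set of non-overlapping primitives; coordinates are from the bounding-box lower-left.
Rectangular body: 130 × 105, A = 13 650 mm², y = 52.5 mm, Ī = 12 540 938 mm⁴.
Semicircular cap: semicircle r = 65, A = 6 637 mm², y = 132.6 mm, Ī = 1 959 230 mm⁴.
Centroid: ȳ = ΣA·y / ΣA = 78.7 mm.
Transfer each piece to the horizontal centroidal axis using Ī + A·d² with d = y − 78.7:
  rectangular body: d = -26.2 mm → contributes +21 910 713 mm⁴
  semicircular cap: d = 53.89 mm → contributes +21 230 718 mm⁴
Total I = 43 141 431 mm⁴.
Extreme fibre distance c = 91.3 mm; S = I/c = 472 523 mm³.

S_x ≈ 4.7 × 10⁵ mm³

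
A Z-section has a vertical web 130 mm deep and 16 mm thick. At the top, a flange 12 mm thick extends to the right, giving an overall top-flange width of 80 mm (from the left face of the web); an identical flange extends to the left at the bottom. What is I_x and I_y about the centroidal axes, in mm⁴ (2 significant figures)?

Treat the section as a set of non-overlapping primitives; coordinates are from the bounding-box lower-left.
Web: 16 × 130, A = 2 080 mm², y = 65 mm, Ī = 2 929 333 mm⁴.
Top flange (beyond web): 64 × 12, A = 768 mm², y = 124 mm, Ī = 9 216 mm⁴.
Bottom flange (beyond web): 64 × 12, A = 768 mm², y = 6 mm, Ī = 9 216 mm⁴.
Centroid: ȳ = ΣA·y / ΣA = 65 mm.
Transfer each piece to the centroidal x-axis using Ī + A·d² with d = y − 65:
  web: d = 0 mm → contributes +2 929 333 mm⁴
  top flange (beyond web): d = 59 mm → contributes +2 682 624 mm⁴
  bottom flange (beyond web): d = -59 mm → contributes +2 682 624 mm⁴
Total I = 8 294 581 mm⁴.
For the y-axis: x̄ = 72 mm.
Repeating about the centroidal y-axis gives I_y = 3 026 261 mm⁴.

I_x ≈ 8.3 × 10⁶ mm⁴, I_y ≈ 3.0 × 10⁶ mm⁴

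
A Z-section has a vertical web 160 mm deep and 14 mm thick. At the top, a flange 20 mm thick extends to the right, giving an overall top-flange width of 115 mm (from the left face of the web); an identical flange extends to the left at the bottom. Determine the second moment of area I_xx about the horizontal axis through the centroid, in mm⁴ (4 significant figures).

Break the section into simple shapes (no overlaps), measuring from the bottom-left corner of the bounding box.
Web: 14 × 160, A = 2 240 mm², y = 80 mm, Ī = 4 778 667 mm⁴.
Top flange (beyond web): 101 × 20, A = 2 020 mm², y = 150 mm, Ī = 67333.3 mm⁴.
Bottom flange (beyond web): 101 × 20, A = 2 020 mm², y = 10 mm, Ī = 67333.3 mm⁴.
Centroid: ȳ = ΣA·y / ΣA = 80 mm.
Transfer each piece to the horizontal axis through the centroid using Ī + A·d² with d = y − 80:
  web: d = 0 mm → contributes +4 778 667 mm⁴
  top flange (beyond web): d = 70 mm → contributes +9 965 333 mm⁴
  bottom flange (beyond web): d = -70 mm → contributes +9 965 333 mm⁴
Total I = 24 709 333 mm⁴.

I_xx ≈ 2.471 × 10⁷ mm⁴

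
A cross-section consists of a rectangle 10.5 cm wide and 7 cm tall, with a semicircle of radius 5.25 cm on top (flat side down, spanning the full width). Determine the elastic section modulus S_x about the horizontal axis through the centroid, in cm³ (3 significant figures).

Break the section into simple shapes (no overlaps), measuring from the bottom-left corner of the bounding box.
Rectangular body: 10.5 × 7, A = 73.5 cm², y = 3.5 cm, Ī = 300.13 cm⁴.
Semicircular cap: semicircle r = 5.25, A = 43.295 cm², y = 9.2282 cm, Ī = 83.381 cm⁴.
Centroid: ȳ = ΣA·y / ΣA = 5.6234 cm.
Transfer each piece to the horizontal axis through the centroid using Ī + A·d² with d = y − 5.6234:
  rectangular body: d = -2.1234 cm → contributes +631.52 cm⁴
  semicircular cap: d = 3.6048 cm → contributes +645.98 cm⁴
Total I = 1277.5 cm⁴.
Extreme fibre distance c = 6.6266 cm; S = I/c = 192.78 cm³.

S_x ≈ 193 cm³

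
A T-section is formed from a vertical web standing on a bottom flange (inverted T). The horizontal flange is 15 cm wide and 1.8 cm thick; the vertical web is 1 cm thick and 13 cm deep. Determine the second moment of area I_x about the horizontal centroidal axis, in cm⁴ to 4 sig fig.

Decompose the section into non-overlapping parts with the origin at the bottom-left of its bounding rectangle.
Flange: 15 × 1.8, A = 27 cm², y = 0.9 cm, Ī = 7.29 cm⁴.
Web: 1 × 13, A = 13 cm², y = 8.3 cm, Ī = 183.083 cm⁴.
Centroid: ȳ = ΣA·y / ΣA = 3.305 cm.
Transfer each piece to the horizontal centroidal axis using Ī + A·d² with d = y − 3.305:
  flange: d = -2.405 cm → contributes +163.459 cm⁴
  web: d = 4.995 cm → contributes +507.434 cm⁴
Total I = 670.892 cm⁴.

I_x ≈ 670.9 cm⁴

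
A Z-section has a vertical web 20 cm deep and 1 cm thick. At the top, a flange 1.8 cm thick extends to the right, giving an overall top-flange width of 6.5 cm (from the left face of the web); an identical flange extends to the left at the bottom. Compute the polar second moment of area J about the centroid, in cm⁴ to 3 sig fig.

Split into non-overlapping primitives; take the origin at the lower-left of the bounding box.
Web: 1 × 20, A = 20 cm², y = 10 cm, Ī = 666.67 cm⁴.
Top flange (beyond web): 5.5 × 1.8, A = 9.9 cm², y = 19.1 cm, Ī = 2.673 cm⁴.
Bottom flange (beyond web): 5.5 × 1.8, A = 9.9 cm², y = 0.9 cm, Ī = 2.673 cm⁴.
Centroid: ȳ = ΣA·y / ΣA = 10 cm.
Transfer each piece to the centroidal x-axis using Ī + A·d² with d = y − 10:
  web: d = 0 cm → contributes +666.67 cm⁴
  top flange (beyond web): d = 9.1 cm → contributes +822.49 cm⁴
  bottom flange (beyond web): d = -9.1 cm → contributes +822.49 cm⁴
Total I = 2311.7 cm⁴.
For the y-axis: x̄ = 6 cm.
Repeating about the centroidal y-axis gives I_y = 260.72 cm⁴.
Polar second moment: J = I_x + I_y = 2572.4 cm⁴.

J ≈ 2570 cm⁴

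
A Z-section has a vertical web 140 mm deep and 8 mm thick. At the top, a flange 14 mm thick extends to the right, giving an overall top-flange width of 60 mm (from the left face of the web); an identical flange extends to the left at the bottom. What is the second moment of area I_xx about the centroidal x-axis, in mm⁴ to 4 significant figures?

I_xx ≈ 7.632 × 10⁶ mm⁴

Decompose the section into non-overlapping parts with the origin at the bottom-left of its bounding rectangle.
Web: 8 × 140, A = 1 120 mm², y = 70 mm, Ī = 1 829 333 mm⁴.
Top flange (beyond web): 52 × 14, A = 728 mm², y = 133 mm, Ī = 11890.7 mm⁴.
Bottom flange (beyond web): 52 × 14, A = 728 mm², y = 7 mm, Ī = 11890.7 mm⁴.
Centroid: ȳ = ΣA·y / ΣA = 70 mm.
Transfer each piece to the centroidal x-axis using Ī + A·d² with d = y − 70:
  web: d = 0 mm → contributes +1 829 333 mm⁴
  top flange (beyond web): d = 63 mm → contributes +2 901 323 mm⁴
  bottom flange (beyond web): d = -63 mm → contributes +2 901 323 mm⁴
Total I = 7 631 979 mm⁴.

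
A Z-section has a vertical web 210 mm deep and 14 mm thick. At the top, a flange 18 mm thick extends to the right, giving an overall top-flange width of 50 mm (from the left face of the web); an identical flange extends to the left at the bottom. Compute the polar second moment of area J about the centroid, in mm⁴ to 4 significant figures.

Treat the section as a set of non-overlapping primitives; coordinates are from the bounding-box lower-left.
Web: 14 × 210, A = 2 940 mm², y = 105 mm, Ī = 10 804 500 mm⁴.
Top flange (beyond web): 36 × 18, A = 648 mm², y = 201 mm, Ī = 17 496 mm⁴.
Bottom flange (beyond web): 36 × 18, A = 648 mm², y = 9 mm, Ī = 17 496 mm⁴.
Centroid: ȳ = ΣA·y / ΣA = 105 mm.
Transfer each piece to the centroidal x-axis using Ī + A·d² with d = y − 105:
  web: d = 0 mm → contributes +10 804 500 mm⁴
  top flange (beyond web): d = 96 mm → contributes +5 989 464 mm⁴
  bottom flange (beyond web): d = -96 mm → contributes +5 989 464 mm⁴
Total I = 22 783 428 mm⁴.
For the y-axis: x̄ = 43 mm.
Repeating about the centroidal y-axis gives I_y = 997 988 mm⁴.
Polar second moment: J = I_x + I_y = 23 781 416 mm⁴.

J ≈ 2.378 × 10⁷ mm⁴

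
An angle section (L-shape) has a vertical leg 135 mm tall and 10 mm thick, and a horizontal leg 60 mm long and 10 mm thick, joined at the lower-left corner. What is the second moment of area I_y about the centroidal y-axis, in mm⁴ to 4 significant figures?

Treat the section as a set of non-overlapping primitives; coordinates are from the bounding-box lower-left.
Vertical leg: 10 × 135, A = 1 350 mm², x = 5 mm, Ī = 11 250 mm⁴.
Horizontal leg (remainder): 50 × 10, A = 500 mm², x = 35 mm, Ī = 104 167 mm⁴.
Centroid: x̄ = ΣA·x / ΣA = 13.1081 mm.
Transfer each piece to the centroidal y-axis using Ī + A·d² with d = x − 13.1081:
  vertical leg: d = -8.10811 mm → contributes +100 001 mm⁴
  horizontal leg (remainder): d = 21.8919 mm → contributes +343 794 mm⁴
Total I = 443 795 mm⁴.

I_y ≈ 4.438 × 10⁵ mm⁴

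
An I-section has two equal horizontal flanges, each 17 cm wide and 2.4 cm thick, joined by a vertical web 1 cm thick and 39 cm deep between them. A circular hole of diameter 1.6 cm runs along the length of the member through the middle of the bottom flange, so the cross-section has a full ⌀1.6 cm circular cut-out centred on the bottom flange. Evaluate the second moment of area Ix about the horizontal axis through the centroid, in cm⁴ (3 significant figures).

Ix ≈ 3.91 × 10⁴ cm⁴

Break the section into simple shapes (no overlaps), measuring from the bottom-left corner of the bounding box.
Bottom flange: 17 × 2.4, A = 40.8 cm², y = 1.2 cm, Ī = 19.584 cm⁴.
Web: 1 × 39, A = 39 cm², y = 21.9 cm, Ī = 4943.3 cm⁴.
Top flange: 17 × 2.4, A = 40.8 cm², y = 42.6 cm, Ī = 19.584 cm⁴.
Hole (subtracted): ⌀1.6, A = 2.0106 cm², y = 1.2 cm, Ī = 0.3217 cm⁴.
Centroid: ȳ = ΣA·y / ΣA = 22.251 cm.
Transfer each piece to the horizontal axis through the centroid using Ī + A·d² with d = y − 22.251:
  bottom flange: d = -21.051 cm → contributes +18 100 cm⁴
  web: d = -0.35096 cm → contributes +4948.1 cm⁴
  top flange: d = 20.349 cm → contributes +16 914 cm⁴
  hole: d = -21.051 cm → contributes −891.31 cm⁴
Total I = 39 071 cm⁴.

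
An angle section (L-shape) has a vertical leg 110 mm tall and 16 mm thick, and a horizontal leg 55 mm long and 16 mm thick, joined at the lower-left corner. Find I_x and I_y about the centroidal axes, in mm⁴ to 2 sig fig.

Split into non-overlapping primitives; take the origin at the lower-left of the bounding box.
Vertical leg: 16 × 110, A = 1 760 mm², y = 55 mm, Ī = 1 774 667 mm⁴.
Horizontal leg (remainder): 39 × 16, A = 624 mm², y = 8 mm, Ī = 13 312 mm⁴.
Centroid: ȳ = ΣA·y / ΣA = 42.7 mm.
Transfer each piece to the centroidal x-axis using Ī + A·d² with d = y − 42.7:
  vertical leg: d = 12.3 mm → contributes +2 041 024 mm⁴
  horizontal leg (remainder): d = -34.7 mm → contributes +764 577 mm⁴
Total I = 2 805 601 mm⁴.
For the y-axis: x̄ = 15.2 mm.
Repeating about the centroidal y-axis gives I_y = 465 021 mm⁴.

I_x ≈ 2.8 × 10⁶ mm⁴, I_y ≈ 4.7 × 10⁵ mm⁴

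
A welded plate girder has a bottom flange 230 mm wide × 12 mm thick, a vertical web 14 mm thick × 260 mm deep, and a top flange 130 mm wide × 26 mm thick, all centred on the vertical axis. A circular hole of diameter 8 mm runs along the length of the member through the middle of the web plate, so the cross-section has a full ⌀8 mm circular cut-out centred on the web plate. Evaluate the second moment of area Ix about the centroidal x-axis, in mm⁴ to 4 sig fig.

Ix ≈ 1.397 × 10⁸ mm⁴

Treat the section as a set of non-overlapping primitives; coordinates are from the bounding-box lower-left.
Bottom plate: 230 × 12, A = 2 760 mm², y = 6 mm, Ī = 33 120 mm⁴.
Web plate: 14 × 260, A = 3 640 mm², y = 142 mm, Ī = 20 505 333 mm⁴.
Top plate: 130 × 26, A = 3 380 mm², y = 285 mm, Ī = 190 407 mm⁴.
Hole (subtracted): ⌀8, A = 50.2655 mm², y = 142 mm, Ī = 201.062 mm⁴.
Centroid: ȳ = ΣA·y / ΣA = 153.098 mm.
Transfer each piece to the centroidal x-axis using Ī + A·d² with d = y − 153.098:
  bottom plate: d = -147.098 mm → contributes +59 753 458 mm⁴
  web plate: d = -11.0979 mm → contributes +20 953 651 mm⁴
  top plate: d = 131.902 mm → contributes +58 996 166 mm⁴
  hole: d = -11.0979 mm → contributes −6391.97 mm⁴
Total I = 139 696 883 mm⁴.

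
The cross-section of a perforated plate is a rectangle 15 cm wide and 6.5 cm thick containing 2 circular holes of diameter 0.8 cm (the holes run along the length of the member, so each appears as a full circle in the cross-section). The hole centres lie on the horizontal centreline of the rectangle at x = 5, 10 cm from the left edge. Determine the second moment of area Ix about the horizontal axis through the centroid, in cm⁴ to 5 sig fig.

Ix ≈ 343.24 cm⁴

Treat the section as a set of non-overlapping primitives; coordinates are from the bounding-box lower-left.
Plate: 15 × 6.5, A = 97.5 cm², y = 3.25 cm, Ī = 343.2813 cm⁴.
Hole 1 (subtracted): ⌀0.8, A = 0.5026548 cm², y = 3.25 cm, Ī = 0.02010619 cm⁴.
Hole 2 (subtracted): ⌀0.8, A = 0.5026548 cm², y = 3.25 cm, Ī = 0.02010619 cm⁴.
By symmetry the centroid is at mid-height, ȳ = 3.25 cm.
All pieces are centred on the horizontal axis through the centroid, so I = ΣĪ (holes subtracted) = 343.241 cm⁴.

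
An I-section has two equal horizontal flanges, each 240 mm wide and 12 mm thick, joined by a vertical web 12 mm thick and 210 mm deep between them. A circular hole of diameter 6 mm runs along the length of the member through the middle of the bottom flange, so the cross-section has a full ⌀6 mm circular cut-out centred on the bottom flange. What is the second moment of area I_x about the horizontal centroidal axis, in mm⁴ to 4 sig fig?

Split into non-overlapping primitives; take the origin at the lower-left of the bounding box.
Bottom flange: 240 × 12, A = 2 880 mm², y = 6 mm, Ī = 34 560 mm⁴.
Web: 12 × 210, A = 2 520 mm², y = 117 mm, Ī = 9 261 000 mm⁴.
Top flange: 240 × 12, A = 2 880 mm², y = 228 mm, Ī = 34 560 mm⁴.
Hole (subtracted): ⌀6, A = 28.2743 mm², y = 6 mm, Ī = 63.6173 mm⁴.
Centroid: ȳ = ΣA·y / ΣA = 117.38 mm.
Transfer each piece to the horizontal centroidal axis using Ī + A·d² with d = y − 117.38:
  bottom flange: d = -111.38 mm → contributes +35 762 630 mm⁴
  web: d = -0.380339 mm → contributes +9 261 365 mm⁴
  top flange: d = 110.62 mm → contributes +35 276 283 mm⁴
  hole: d = -111.38 mm → contributes −350 823 mm⁴
Total I = 79 949 455 mm⁴.

I_x ≈ 7.995 × 10⁷ mm⁴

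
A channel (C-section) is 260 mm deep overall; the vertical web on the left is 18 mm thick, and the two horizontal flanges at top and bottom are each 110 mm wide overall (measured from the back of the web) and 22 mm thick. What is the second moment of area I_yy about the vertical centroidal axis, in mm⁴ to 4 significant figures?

Treat the section as a set of non-overlapping primitives; coordinates are from the bounding-box lower-left.
Web: 18 × 260, A = 4 680 mm², x = 9 mm, Ī = 126 360 mm⁴.
Top flange (beyond web): 92 × 22, A = 2 024 mm², x = 64 mm, Ī = 1 427 595 mm⁴.
Bottom flange (beyond web): 92 × 22, A = 2 024 mm², x = 64 mm, Ī = 1 427 595 mm⁴.
Centroid: x̄ = ΣA·x / ΣA = 34.5087 mm.
Transfer each piece to the vertical centroidal axis using Ī + A·d² with d = x − 34.5087:
  web: d = -25.5087 mm → contributes +3 171 609 mm⁴
  top flange (beyond web): d = 29.4913 mm → contributes +3 187 941 mm⁴
  bottom flange (beyond web): d = 29.4913 mm → contributes +3 187 941 mm⁴
Total I = 9 547 491 mm⁴.

I_yy ≈ 9.547 × 10⁶ mm⁴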